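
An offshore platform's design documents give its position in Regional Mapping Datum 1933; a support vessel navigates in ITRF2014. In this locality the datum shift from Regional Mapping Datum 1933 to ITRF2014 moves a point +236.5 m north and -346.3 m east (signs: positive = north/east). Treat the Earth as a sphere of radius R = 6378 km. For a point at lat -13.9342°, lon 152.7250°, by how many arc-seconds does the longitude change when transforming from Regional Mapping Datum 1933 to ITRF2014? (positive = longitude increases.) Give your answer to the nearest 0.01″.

At latitude -13.9342°, cos φ = 0.970573.
One radian of longitude at latitude φ spans R cos φ, so Δλ = ΔE / (R cos φ) = -346.3 / (6378000 × 0.970573) = -5.5942e-05 rad = -11.539″.

Δλ = -11.54″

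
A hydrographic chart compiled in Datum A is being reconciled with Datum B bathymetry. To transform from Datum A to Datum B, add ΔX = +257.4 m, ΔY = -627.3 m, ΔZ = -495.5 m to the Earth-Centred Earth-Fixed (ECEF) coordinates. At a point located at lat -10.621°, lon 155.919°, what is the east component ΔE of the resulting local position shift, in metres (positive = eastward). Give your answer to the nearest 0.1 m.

ΔE = 467.7 m

At φ = -10.621°, λ = 155.919°: sin φ = -0.184312, cos φ = 0.982868, sin λ = 0.408028, cos λ = -0.912970.
ΔE = −sin λ·ΔX + cos λ·ΔY = −(0.408028)·(257.4) + (-0.912970)·(-627.3) = 467.68 m.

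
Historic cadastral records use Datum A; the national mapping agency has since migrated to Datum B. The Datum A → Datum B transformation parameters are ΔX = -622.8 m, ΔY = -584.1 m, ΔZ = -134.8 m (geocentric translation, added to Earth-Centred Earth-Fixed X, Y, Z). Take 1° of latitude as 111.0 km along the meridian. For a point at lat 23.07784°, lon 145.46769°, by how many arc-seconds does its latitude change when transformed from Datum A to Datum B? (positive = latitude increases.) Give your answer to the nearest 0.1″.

sin φ = 0.391981, cos φ = 0.919973, sin λ = 0.566871, cos λ = -0.823807.
North component: ΔN = −sin φ cos λ·ΔX − sin φ sin λ·ΔY + cos φ·ΔZ = −(0.391981)(-0.823807)(-622.8) − (0.391981)(0.566871)(-584.1) + (0.919973)(-134.8) = -195.34 m.
1° of latitude spans 111000 m, so Δφ = -195.34 / 111000 × 3600 = -6.335″.

Δφ = -6.3″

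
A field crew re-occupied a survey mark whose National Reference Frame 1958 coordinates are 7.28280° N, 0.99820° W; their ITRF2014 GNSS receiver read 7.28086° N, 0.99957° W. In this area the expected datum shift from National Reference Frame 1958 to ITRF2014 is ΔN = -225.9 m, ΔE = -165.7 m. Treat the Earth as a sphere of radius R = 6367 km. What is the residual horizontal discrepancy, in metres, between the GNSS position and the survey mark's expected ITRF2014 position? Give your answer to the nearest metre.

18 m

Observed coordinate differences: Δφ = -0.00194°, Δλ = -0.00137°.
Converting to metres (1° lat = 111125 m, cos φ = 0.991933): observed ΔN = -215.6 m, observed ΔE = -151.0 m.
Subtracting the expected shift leaves a residual of -215.6 − (-225.9) = 10.3 m north and -151.0 − (-165.7) = 14.7 m east.
Residual distance = √(10.3² + 14.7²) = 17.9 m.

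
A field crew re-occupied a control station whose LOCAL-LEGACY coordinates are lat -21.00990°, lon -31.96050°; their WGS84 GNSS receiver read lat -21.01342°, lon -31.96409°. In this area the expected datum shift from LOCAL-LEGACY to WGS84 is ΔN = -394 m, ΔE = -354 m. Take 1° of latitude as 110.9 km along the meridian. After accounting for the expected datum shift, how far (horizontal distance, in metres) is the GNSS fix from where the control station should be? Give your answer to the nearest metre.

Observed coordinate differences: Δφ = -0.00352°, Δλ = -0.00359°.
Converting to metres (1° lat = 110900 m, cos φ = 0.933518): observed ΔN = -390.4 m, observed ΔE = -371.7 m.
Subtracting the expected shift leaves a residual of -390.4 − (-394) = 3.6 m north and -371.7 − (-354) = -17.7 m east.
Residual distance = √(3.6² + (-17.7)²) = 18.0 m.

18 m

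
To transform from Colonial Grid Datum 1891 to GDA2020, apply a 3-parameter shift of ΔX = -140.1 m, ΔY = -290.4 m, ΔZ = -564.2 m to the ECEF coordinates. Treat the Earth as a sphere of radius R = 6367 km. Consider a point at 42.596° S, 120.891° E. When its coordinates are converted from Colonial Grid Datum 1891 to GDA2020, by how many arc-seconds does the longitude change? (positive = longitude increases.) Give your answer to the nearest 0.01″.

Δλ = 11.85″

sin φ = -0.676825, cos φ = 0.736144, sin λ = 0.858146, cos λ = -0.513406.
East component: ΔE = −sin λ·ΔX + cos λ·ΔY = −(0.858146)(-140.1) + (-0.513406)(-290.4) = 269.32 m.
1° of latitude spans πR/180 = 111125 m; at latitude φ, 1° of longitude spans that × cos φ = 81804.1 m, so Δλ = 269.32 / 81804.1 × 3600 = 11.852″.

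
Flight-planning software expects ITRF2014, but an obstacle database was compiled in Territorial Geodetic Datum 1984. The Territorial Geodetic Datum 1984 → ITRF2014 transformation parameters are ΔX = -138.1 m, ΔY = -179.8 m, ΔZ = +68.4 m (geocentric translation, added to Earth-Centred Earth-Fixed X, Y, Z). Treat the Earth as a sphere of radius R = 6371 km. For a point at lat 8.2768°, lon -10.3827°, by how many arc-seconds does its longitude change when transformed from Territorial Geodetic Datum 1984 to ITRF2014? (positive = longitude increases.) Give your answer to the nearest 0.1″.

sin φ = 0.143956, cos φ = 0.989584, sin λ = -0.180222, cos λ = 0.983626.
East component: ΔE = −sin λ·ΔX + cos λ·ΔY = −(-0.180222)(-138.1) + (0.983626)(-179.8) = -201.74 m.
1° of latitude spans πR/180 = 111195 m; at latitude φ, 1° of longitude spans that × cos φ = 110036.7 m, so Δλ = -201.74 / 110036.7 × 3600 = -6.600″.

Δλ = -6.6″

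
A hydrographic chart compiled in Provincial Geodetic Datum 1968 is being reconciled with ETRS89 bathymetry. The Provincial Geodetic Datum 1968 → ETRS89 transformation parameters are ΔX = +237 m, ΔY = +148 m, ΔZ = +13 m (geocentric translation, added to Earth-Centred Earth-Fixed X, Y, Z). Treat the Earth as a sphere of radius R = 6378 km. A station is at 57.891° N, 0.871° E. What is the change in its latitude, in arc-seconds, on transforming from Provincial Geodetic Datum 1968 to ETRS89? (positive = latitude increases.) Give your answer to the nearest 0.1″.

Δφ = -6.3″

sin φ = 0.847038, cos φ = 0.531532, sin λ = 0.015201, cos λ = 0.999884.
North component: ΔN = −sin φ cos λ·ΔX − sin φ sin λ·ΔY + cos φ·ΔZ = −(0.847038)(0.999884)(237) − (0.847038)(0.015201)(148) + (0.531532)(13) = -195.72 m.
1° of latitude spans πR/180 = 111317 m, so Δφ = -195.72 / 111317 × 3600 = -6.330″.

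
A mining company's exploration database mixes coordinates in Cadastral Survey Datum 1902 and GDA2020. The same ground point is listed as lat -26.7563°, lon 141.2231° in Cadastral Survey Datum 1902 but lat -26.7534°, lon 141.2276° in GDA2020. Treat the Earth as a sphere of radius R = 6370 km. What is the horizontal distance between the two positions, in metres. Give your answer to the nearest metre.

551 m

Δφ = -26.7534° − -26.7563° = +0.0029°; Δλ = 141.2276° − 141.2231° = +0.0045°.
1° along a meridian = πR/180 = 111177 m.
ΔN = Δφ × 111177 = 322.4 m; ΔE = Δλ × 111177 × cos(-26.7563°) = +0.0045 × 111177 × 0.892929 = 446.7 m.
Distance = √(ΔE² + ΔN²) = √(446.7² + 322.4²) = 550.9 m.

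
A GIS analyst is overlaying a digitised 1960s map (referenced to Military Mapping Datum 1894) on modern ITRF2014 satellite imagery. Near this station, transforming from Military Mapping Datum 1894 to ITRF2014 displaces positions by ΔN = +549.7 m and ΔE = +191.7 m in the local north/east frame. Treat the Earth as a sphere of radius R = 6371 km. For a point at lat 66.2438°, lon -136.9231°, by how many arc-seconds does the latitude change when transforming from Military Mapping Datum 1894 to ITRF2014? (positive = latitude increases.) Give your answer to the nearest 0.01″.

On a sphere of radius R, 1 rad of latitude = R, so Δφ = ΔN / R = 549.7 / 6371000 = 8.6282e-05 rad = 17.797″.

Δφ = 17.80″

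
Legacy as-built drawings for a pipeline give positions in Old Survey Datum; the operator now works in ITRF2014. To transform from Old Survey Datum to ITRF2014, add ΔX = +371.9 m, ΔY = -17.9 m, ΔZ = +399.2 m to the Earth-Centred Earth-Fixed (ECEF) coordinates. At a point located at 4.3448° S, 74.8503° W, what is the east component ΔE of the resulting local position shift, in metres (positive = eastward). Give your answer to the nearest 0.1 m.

The local east axis at (φ, λ) is (−sin λ, cos λ, 0), so ΔE = −sin(-74.8503°)·371.9 + cos(-74.8503°)·(-17.9) = 354.30 m.

ΔE = 354.3 m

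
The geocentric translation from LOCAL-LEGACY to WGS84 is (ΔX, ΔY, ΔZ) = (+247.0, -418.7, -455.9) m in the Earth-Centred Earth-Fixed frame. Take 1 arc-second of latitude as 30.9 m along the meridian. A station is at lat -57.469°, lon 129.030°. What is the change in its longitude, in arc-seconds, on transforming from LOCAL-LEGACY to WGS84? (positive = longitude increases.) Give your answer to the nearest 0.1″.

Δλ = 4.3″

sin φ = -0.843101, cos φ = 0.537756, sin λ = 0.776816, cos λ = -0.629727.
East component: ΔE = −sin λ·ΔX + cos λ·ΔY = −(0.776816)(247.0) + (-0.629727)(-418.7) = 71.79 m.
1° of latitude spans 3600 × 30.90 = 111240 m; at latitude φ, 1° of longitude spans that × cos φ = 59820.0 m, so Δλ = 71.79 / 59820.0 × 3600 = 4.321″.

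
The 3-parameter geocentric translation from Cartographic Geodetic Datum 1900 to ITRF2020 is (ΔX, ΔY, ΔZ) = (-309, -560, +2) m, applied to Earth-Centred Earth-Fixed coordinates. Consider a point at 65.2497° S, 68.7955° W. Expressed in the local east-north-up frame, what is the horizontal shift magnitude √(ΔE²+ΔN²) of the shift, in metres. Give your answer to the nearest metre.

617 m

The local east axis at (φ, λ) is (−sin λ, cos λ, 0), so ΔE = −sin(-68.7955°)·(-309) + cos(-68.7955°)·(-560) = -490.63 m.
The local north axis is (−sin φ cos λ, −sin φ sin λ, cos φ), giving ΔN = -101.498 + 474.127 + 0.837 = 373.47 m.
Horizontal magnitude = √(ΔE² + ΔN²) = √((-490.63)² + 373.47²) = 616.60 m.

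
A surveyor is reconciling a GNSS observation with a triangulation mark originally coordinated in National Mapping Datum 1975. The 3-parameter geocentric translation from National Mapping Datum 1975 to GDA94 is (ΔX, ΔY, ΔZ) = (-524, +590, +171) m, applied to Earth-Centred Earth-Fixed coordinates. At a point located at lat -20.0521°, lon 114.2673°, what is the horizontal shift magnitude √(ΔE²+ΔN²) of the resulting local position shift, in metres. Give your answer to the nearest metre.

480 m

At φ = -20.0521°, λ = 114.2673°: sin φ = -0.342874, cos φ = 0.939381, sin λ = 0.911638, cos λ = -0.410994.
ΔE = −sin λ·ΔX + cos λ·ΔY = −(0.911638)·(-524) + (-0.410994)·(590) = 235.21 m.
ΔN = −sin φ cos λ·ΔX − sin φ sin λ·ΔY + cos φ·ΔZ = −(-0.342874)(-0.410994)(-524) − (-0.342874)(0.911638)(590) + (0.939381)(171) = 418.90 m.
Horizontal magnitude = √(ΔE² + ΔN²) = √(235.21² + 418.90²) = 480.42 m.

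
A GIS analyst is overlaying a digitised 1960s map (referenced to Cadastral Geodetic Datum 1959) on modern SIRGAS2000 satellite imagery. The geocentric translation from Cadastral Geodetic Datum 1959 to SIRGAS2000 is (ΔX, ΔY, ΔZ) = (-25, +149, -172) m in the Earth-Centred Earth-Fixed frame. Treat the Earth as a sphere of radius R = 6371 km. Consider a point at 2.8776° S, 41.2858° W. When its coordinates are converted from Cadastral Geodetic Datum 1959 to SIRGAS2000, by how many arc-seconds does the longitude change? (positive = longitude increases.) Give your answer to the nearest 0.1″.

sin φ = -0.050202, cos φ = 0.998739, sin λ = -0.659815, cos λ = 0.751428.
East component: ΔE = −sin λ·ΔX + cos λ·ΔY = −(-0.659815)(-25) + (0.751428)(149) = 95.47 m.
1° of latitude spans πR/180 = 111195 m; at latitude φ, 1° of longitude spans that × cos φ = 111054.7 m, so Δλ = 95.47 / 111054.7 × 3600 = 3.095″.

Δλ = 3.1″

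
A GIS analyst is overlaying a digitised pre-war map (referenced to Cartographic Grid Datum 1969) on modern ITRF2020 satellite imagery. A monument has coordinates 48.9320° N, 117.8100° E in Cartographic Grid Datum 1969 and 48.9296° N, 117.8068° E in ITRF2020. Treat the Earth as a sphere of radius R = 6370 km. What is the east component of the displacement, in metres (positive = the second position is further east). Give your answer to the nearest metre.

ΔE = -234 m

Δφ = 48.9296° − 48.9320° = -0.0024°; Δλ = 117.8068° − 117.8100° = -0.0032°.
1° along a meridian = πR/180 = 111177 m.
ΔN = Δφ × 111177 = -266.8 m; ΔE = Δλ × 111177 × cos(48.9320°) = -0.0032 × 111177 × 0.656954 = -233.7 m.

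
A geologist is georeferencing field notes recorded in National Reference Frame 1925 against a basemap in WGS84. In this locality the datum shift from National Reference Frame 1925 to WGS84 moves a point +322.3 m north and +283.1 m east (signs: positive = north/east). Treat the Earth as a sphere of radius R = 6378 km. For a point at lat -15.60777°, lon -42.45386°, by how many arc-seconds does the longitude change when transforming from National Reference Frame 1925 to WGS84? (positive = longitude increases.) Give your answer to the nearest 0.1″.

Δλ = 9.5″

At latitude -15.60777°, cos φ = 0.963126.
One radian of longitude at latitude φ spans R cos φ, so Δλ = ΔE / (R cos φ) = 283.1 / (6378000 × 0.963126) = 4.6086e-05 rad = 9.506″.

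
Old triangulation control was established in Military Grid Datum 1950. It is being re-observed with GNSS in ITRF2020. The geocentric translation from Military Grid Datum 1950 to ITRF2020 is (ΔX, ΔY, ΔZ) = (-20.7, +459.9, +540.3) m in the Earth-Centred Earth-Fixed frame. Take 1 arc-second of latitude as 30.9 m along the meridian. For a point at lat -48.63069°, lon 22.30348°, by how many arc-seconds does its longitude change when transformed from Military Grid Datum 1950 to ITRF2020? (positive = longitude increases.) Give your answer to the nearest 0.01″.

sin φ = -0.750465, cos φ = 0.660910, sin λ = 0.379512, cos λ = 0.925187.
East component: ΔE = −sin λ·ΔX + cos λ·ΔY = −(0.379512)(-20.7) + (0.925187)(459.9) = 433.35 m.
1° of latitude spans 3600 × 30.90 = 111240 m; at latitude φ, 1° of longitude spans that × cos φ = 73519.6 m, so Δλ = 433.35 / 73519.6 × 3600 = 21.220″.

Δλ = 21.22″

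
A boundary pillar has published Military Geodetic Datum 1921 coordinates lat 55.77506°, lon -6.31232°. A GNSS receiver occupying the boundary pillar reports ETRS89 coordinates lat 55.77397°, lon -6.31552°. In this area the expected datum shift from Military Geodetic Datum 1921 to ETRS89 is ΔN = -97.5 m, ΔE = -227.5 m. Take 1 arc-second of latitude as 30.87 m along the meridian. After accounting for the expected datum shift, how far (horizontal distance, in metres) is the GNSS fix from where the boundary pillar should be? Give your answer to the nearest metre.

36 m

Observed coordinate differences: Δφ = -0.00109°, Δλ = -0.00320°.
Converting to metres (1° lat = 111132 m, cos φ = 0.562443): observed ΔN = -121.1 m, observed ΔE = -200.0 m.
Subtracting the expected shift leaves a residual of -121.1 − (-97.5) = -23.6 m north and -200.0 − (-227.5) = 27.5 m east.
Residual distance = √((-23.6)² + 27.5²) = 36.2 m.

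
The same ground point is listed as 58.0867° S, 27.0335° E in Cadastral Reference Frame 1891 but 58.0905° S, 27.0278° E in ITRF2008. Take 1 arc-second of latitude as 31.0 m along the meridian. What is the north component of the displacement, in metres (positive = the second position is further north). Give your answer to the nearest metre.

Δφ = -58.0905° − -58.0867° = -0.0038°; Δλ = 27.0278° − 27.0335° = -0.0057°.
1° of latitude = 3600 × 31.00 = 111600 m.
ΔN = Δφ × 111600 = -424.1 m; ΔE = Δλ × 111600 × cos(-58.0867°) = -0.0057 × 111600 × 0.528635 = -336.3 m.

ΔN = -424 m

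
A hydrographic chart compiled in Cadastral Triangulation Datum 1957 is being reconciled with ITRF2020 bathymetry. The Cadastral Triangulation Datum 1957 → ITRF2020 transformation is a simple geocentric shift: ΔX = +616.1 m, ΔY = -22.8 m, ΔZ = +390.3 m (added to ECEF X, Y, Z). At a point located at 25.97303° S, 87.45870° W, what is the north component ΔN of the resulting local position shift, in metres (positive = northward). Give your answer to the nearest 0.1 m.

ΔN = 372.8 m

At φ = -25.97303°, λ = -87.45870°: sin φ = -0.437948, cos φ = 0.899000, sin λ = -0.999017, cos λ = 0.044340.
ΔN = −sin φ cos λ·ΔX − sin φ sin λ·ΔY + cos φ·ΔZ = −(-0.437948)(0.044340)(616.1) − (-0.437948)(-0.999017)(-22.8) + (0.899000)(390.3) = 372.82 m.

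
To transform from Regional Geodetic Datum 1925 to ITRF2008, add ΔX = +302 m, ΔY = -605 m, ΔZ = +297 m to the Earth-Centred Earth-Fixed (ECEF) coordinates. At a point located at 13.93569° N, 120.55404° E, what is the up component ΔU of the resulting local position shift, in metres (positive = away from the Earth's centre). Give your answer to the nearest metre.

ΔU = -583 m

At φ = 13.93569°, λ = 120.55404°: sin φ = 0.240833, cos φ = 0.970567, sin λ = 0.861150, cos λ = -0.508351.
ΔU = cos φ cos λ·ΔX + cos φ sin λ·ΔY + sin φ·ΔZ = (0.970567)(-0.508351)(302) + (0.970567)(0.861150)(-605) + (0.240833)(297) = -583.14 m.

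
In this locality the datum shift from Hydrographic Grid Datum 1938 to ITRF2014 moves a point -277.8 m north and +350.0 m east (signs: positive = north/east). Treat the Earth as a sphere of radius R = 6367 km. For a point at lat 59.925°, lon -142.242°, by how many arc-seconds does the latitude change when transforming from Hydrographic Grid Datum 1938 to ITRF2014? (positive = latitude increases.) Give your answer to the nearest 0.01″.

On a sphere of radius R, 1 rad of latitude = R, so Δφ = ΔN / R = -277.8 / 6367000 = -4.3631e-05 rad = -9.000″.

Δφ = -9.00″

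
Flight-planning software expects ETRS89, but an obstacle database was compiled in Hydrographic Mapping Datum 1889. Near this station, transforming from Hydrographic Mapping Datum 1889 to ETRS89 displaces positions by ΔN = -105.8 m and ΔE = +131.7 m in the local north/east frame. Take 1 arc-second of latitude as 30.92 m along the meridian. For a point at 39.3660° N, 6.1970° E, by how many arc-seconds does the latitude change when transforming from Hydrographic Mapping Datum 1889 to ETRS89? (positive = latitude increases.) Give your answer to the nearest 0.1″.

Δφ = -3.4″

1″ of latitude = 30.92 m, so Δφ = -105.8 / 30.92 = -3.422″.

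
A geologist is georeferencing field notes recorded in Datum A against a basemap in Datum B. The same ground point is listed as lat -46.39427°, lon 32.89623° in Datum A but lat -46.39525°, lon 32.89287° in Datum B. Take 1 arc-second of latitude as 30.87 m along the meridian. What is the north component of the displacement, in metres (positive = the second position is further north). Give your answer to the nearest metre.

ΔN = -109 m

Δφ = -46.39525° − -46.39427° = -0.00098°; Δλ = 32.89287° − 32.89623° = -0.00336°.
1° of latitude = 3600 × 30.87 = 111132 m.
ΔN = Δφ × 111132 = -108.9 m; ΔE = Δλ × 111132 × cos(-46.39427°) = -0.00336 × 111132 × 0.689692 = -257.5 m.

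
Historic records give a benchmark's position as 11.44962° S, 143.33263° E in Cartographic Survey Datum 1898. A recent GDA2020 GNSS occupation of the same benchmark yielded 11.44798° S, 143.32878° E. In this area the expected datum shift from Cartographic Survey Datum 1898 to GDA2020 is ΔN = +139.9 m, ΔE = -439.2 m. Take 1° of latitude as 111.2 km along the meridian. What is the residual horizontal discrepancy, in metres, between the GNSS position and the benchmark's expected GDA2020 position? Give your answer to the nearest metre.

Observed coordinate differences: Δφ = +0.00164°, Δλ = -0.00385°.
Converting to metres (1° lat = 111200 m, cos φ = 0.980100): observed ΔN = 182.4 m, observed ΔE = -419.6 m.
Subtracting the expected shift leaves a residual of 182.4 − (139.9) = 42.5 m north and -419.6 − (-439.2) = 19.6 m east.
Residual distance = √(42.5² + 19.6²) = 46.8 m.

47 m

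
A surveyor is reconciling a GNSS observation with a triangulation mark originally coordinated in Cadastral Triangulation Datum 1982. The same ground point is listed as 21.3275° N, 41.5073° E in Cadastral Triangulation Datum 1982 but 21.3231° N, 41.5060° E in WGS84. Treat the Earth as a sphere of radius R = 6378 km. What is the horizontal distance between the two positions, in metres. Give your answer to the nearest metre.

508 m

Δφ = 21.3231° − 21.3275° = -0.0044°; Δλ = 41.5060° − 41.5073° = -0.0013°.
1° along a meridian = πR/180 = 111317 m.
ΔN = Δφ × 111317 = -489.8 m; ΔE = Δλ × 111317 × cos(21.3275°) = -0.0013 × 111317 × 0.931517 = -134.8 m.
Distance = √(ΔE² + ΔN²) = √((-134.8)² + (-489.8)²) = 508.0 m.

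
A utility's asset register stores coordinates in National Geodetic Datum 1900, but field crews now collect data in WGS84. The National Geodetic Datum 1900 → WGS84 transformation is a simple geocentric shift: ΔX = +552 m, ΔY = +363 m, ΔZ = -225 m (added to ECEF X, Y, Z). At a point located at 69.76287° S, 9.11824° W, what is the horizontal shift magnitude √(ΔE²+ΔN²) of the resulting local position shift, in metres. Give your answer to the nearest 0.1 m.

585.6 m

At φ = -69.76287°, λ = -9.11824°: sin φ = -0.938269, cos φ = 0.345906, sin λ = -0.158472, cos λ = 0.987363.
ΔE = −sin λ·ΔX + cos λ·ΔY = −(-0.158472)·(552) + (0.987363)·(363) = 445.89 m.
ΔN = −sin φ cos λ·ΔX − sin φ sin λ·ΔY + cos φ·ΔZ = −(-0.938269)(0.987363)(552) − (-0.938269)(-0.158472)(363) + (0.345906)(-225) = 379.58 m.
Horizontal magnitude = √(ΔE² + ΔN²) = √(445.89² + 379.58²) = 585.57 m.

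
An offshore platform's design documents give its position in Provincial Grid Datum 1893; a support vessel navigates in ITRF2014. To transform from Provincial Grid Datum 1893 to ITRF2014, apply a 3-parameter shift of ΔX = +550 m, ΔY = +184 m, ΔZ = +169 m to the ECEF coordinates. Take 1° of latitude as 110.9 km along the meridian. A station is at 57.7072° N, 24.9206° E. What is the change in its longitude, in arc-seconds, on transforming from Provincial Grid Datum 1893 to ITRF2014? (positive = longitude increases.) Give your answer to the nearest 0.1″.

Δλ = -3.9″

sin φ = 0.845329, cos φ = 0.534246, sin λ = 0.421362, cos λ = 0.906893.
East component: ΔE = −sin λ·ΔX + cos λ·ΔY = −(0.421362)(550) + (0.906893)(184) = -64.88 m.
1° of latitude spans 110900 m; at latitude φ, 1° of longitude spans that × cos φ = 59247.9 m, so Δλ = -64.88 / 59247.9 × 3600 = -3.942″.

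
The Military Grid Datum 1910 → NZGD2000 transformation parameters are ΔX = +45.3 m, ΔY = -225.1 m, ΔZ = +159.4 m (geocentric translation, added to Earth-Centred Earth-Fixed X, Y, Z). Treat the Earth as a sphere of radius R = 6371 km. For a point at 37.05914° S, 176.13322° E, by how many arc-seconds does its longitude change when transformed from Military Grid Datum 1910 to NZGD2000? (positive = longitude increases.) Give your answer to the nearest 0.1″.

Δλ = 9.0″

sin φ = -0.602639, cos φ = 0.798014, sin λ = 0.067437, cos λ = -0.997724.
East component: ΔE = −sin λ·ΔX + cos λ·ΔY = −(0.067437)(45.3) + (-0.997724)(-225.1) = 221.53 m.
1° of latitude spans πR/180 = 111195 m; at latitude φ, 1° of longitude spans that × cos φ = 88735.1 m, so Δλ = 221.53 / 88735.1 × 3600 = 8.988″.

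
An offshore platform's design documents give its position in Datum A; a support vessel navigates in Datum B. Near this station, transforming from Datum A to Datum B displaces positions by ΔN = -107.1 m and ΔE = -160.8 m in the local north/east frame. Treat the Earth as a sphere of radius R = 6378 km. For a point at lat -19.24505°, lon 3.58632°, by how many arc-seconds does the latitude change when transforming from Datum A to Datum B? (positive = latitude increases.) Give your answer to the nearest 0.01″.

On a sphere of radius R, 1 rad of latitude = R, so Δφ = ΔN / R = -107.1 / 6378000 = -1.6792e-05 rad = -3.464″.

Δφ = -3.46″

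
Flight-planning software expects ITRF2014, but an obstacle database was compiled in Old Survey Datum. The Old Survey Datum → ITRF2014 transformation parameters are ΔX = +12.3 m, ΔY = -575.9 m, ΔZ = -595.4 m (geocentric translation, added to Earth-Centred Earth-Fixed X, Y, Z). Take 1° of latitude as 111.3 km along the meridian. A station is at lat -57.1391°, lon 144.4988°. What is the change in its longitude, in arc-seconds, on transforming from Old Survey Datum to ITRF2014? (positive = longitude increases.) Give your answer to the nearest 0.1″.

Δλ = 27.5″

sin φ = -0.839990, cos φ = 0.542601, sin λ = 0.580720, cos λ = -0.814103.
East component: ΔE = −sin λ·ΔX + cos λ·ΔY = −(0.580720)(12.3) + (-0.814103)(-575.9) = 461.70 m.
1° of latitude spans 111300 m; at latitude φ, 1° of longitude spans that × cos φ = 60391.5 m, so Δλ = 461.70 / 60391.5 × 3600 = 27.522″.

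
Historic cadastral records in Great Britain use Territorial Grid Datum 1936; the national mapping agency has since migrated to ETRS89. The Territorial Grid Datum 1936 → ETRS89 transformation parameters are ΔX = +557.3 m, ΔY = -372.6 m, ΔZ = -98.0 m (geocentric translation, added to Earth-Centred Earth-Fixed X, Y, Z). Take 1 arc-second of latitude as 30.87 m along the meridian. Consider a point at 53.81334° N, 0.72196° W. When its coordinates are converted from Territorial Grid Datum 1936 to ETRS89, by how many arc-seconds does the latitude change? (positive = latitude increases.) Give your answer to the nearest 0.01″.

sin φ = 0.807098, cos φ = 0.590418, sin λ = -0.012600, cos λ = 0.999921.
North component: ΔN = −sin φ cos λ·ΔX − sin φ sin λ·ΔY + cos φ·ΔZ = −(0.807098)(0.999921)(557.3) − (0.807098)(-0.012600)(-372.6) + (0.590418)(-98.0) = -511.41 m.
1° of latitude spans 3600 × 30.87 = 111132 m, so Δφ = -511.41 / 111132 × 3600 = -16.567″.

Δφ = -16.57″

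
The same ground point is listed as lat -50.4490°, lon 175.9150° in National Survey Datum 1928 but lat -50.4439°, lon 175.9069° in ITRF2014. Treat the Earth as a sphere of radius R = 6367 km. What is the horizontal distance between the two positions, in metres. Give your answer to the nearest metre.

Δφ = -50.4439° − -50.4490° = +0.0051°; Δλ = 175.9069° − 175.9150° = -0.0081°.
1° along a meridian = πR/180 = 111125 m.
ΔN = Δφ × 111125 = 566.7 m; ΔE = Δλ × 111125 × cos(-50.4490°) = -0.0081 × 111125 × 0.636765 = -573.2 m.
Distance = √(ΔE² + ΔN²) = √((-573.2)² + 566.7²) = 806.0 m.

806 m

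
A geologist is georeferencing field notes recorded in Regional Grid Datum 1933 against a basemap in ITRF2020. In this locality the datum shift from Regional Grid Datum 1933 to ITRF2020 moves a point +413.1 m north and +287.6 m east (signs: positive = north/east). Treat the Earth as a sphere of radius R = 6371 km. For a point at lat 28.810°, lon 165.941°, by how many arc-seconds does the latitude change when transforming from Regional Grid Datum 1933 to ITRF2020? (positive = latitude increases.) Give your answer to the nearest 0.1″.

Δφ = 13.4″

On a sphere of radius R, 1 rad of latitude = R, so Δφ = ΔN / R = 413.1 / 6371000 = 6.4841e-05 rad = 13.374″.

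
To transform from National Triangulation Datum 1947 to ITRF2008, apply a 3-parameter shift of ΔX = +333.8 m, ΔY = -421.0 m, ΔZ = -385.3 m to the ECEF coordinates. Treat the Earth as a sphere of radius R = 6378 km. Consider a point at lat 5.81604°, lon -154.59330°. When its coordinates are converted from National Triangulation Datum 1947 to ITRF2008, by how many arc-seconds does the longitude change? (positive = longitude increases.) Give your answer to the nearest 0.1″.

sin φ = 0.101335, cos φ = 0.994852, sin λ = -0.429041, cos λ = -0.903285.
East component: ΔE = −sin λ·ΔX + cos λ·ΔY = −(-0.429041)(333.8) + (-0.903285)(-421.0) = 523.50 m.
1° of latitude spans πR/180 = 111317 m; at latitude φ, 1° of longitude spans that × cos φ = 110744.1 m, so Δλ = 523.50 / 110744.1 × 3600 = 17.018″.

Δλ = 17.0″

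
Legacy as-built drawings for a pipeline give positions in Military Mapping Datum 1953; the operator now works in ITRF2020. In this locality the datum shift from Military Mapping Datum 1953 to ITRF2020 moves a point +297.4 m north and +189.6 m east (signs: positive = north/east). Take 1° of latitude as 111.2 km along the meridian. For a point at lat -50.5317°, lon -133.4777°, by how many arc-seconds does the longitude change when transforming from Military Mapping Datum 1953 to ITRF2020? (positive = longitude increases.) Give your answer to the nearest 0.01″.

At latitude -50.5317°, cos φ = 0.635651.
1° of longitude at this latitude = 111.2 × cos φ = 70.68 km, so Δλ = 189.6 / 70684.4 = 0.0026823° = 9.656″.

Δλ = 9.66″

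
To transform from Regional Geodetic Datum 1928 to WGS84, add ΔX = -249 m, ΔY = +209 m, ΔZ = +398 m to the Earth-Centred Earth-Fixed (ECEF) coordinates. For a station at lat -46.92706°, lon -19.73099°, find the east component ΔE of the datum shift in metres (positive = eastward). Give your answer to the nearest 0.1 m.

ΔE = 112.7 m

At φ = -46.92706°, λ = -19.73099°: sin φ = -0.730485, cos φ = 0.682929, sin λ = -0.337604, cos λ = 0.941288.
ΔE = −sin λ·ΔX + cos λ·ΔY = −(-0.337604)·(-249) + (0.941288)·(209) = 112.67 m.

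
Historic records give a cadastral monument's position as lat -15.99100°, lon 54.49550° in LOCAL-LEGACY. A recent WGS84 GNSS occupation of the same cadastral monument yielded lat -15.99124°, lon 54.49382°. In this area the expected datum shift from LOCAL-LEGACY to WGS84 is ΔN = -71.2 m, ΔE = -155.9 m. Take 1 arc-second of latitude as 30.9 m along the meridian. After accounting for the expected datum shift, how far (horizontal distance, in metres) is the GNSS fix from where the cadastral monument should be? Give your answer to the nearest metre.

50 m

Observed coordinate differences: Δφ = -0.00024°, Δλ = -0.00168°.
Converting to metres (1° lat = 111240 m, cos φ = 0.961305): observed ΔN = -26.7 m, observed ΔE = -179.7 m.
Subtracting the expected shift leaves a residual of -26.7 − (-71.2) = 44.5 m north and -179.7 − (-155.9) = -23.8 m east.
Residual distance = √(44.5² + (-23.8)²) = 50.4 m.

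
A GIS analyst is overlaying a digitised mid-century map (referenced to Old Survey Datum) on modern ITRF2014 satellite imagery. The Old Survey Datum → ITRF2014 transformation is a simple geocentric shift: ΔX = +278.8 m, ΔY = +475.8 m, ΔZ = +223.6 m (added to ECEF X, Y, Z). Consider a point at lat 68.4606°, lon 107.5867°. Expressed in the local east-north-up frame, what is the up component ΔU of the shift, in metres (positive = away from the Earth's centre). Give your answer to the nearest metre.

ΔU = 344 m

The local up (radial) axis is (cos φ cos λ, cos φ sin λ, sin φ), giving ΔU = -30.928 + 166.521 + 207.985 = 343.58 m.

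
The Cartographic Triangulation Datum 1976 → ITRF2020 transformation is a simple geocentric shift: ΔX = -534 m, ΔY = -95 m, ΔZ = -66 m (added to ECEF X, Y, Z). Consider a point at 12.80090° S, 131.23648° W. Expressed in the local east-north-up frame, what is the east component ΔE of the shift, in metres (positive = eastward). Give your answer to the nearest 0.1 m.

At φ = -12.80090°, λ = -131.23648°: sin φ = -0.221564, cos φ = 0.975146, sin λ = -0.751995, cos λ = -0.659168.
ΔE = −sin λ·ΔX + cos λ·ΔY = −(-0.751995)·(-534) + (-0.659168)·(-95) = -338.94 m.

ΔE = -338.9 m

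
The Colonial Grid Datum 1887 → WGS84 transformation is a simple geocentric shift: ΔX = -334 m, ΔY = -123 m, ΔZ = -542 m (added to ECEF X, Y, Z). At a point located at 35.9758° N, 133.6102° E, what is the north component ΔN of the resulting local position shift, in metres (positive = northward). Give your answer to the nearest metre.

ΔN = -522 m

At φ = 35.9758°, λ = 133.6102°: sin φ = 0.587443, cos φ = 0.809265, sin λ = 0.724049, cos λ = -0.689748.
ΔN = −sin φ cos λ·ΔX − sin φ sin λ·ΔY + cos φ·ΔZ = −(0.587443)(-0.689748)(-334) − (0.587443)(0.724049)(-123) + (0.809265)(-542) = -521.64 m.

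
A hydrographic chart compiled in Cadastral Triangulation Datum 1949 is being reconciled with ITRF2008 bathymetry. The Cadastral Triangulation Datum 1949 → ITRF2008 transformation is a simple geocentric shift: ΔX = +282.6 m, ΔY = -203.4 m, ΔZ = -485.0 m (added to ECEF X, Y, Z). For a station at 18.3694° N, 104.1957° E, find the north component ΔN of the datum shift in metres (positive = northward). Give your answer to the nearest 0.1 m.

The local north axis is (−sin φ cos λ, −sin φ sin λ, cos φ), giving ΔN = 21.840 + 62.143 − 460.287 = -376.30 m.

ΔN = -376.3 m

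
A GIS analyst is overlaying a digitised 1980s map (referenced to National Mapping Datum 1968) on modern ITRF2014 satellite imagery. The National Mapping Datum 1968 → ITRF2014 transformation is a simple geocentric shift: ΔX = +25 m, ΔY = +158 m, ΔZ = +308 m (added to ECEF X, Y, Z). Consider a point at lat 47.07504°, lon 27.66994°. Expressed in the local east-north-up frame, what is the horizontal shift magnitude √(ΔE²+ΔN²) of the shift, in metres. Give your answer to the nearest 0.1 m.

189.8 m

The local east axis at (φ, λ) is (−sin λ, cos λ, 0), so ΔE = −sin(27.66994°)·25 + cos(27.66994°)·158 = 128.32 m.
The local north axis is (−sin φ cos λ, −sin φ sin λ, cos φ), giving ΔN = -16.213 − 53.726 + 209.760 = 139.82 m.
Horizontal magnitude = √(ΔE² + ΔN²) = √(128.32² + 139.82²) = 189.78 m.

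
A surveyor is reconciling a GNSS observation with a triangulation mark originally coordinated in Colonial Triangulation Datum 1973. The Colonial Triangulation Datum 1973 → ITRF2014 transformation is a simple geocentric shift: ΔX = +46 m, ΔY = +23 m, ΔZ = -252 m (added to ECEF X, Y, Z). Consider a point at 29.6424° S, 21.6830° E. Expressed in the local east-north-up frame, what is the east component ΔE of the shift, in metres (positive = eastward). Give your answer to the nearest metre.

ΔE = 4 m

The local east axis at (φ, λ) is (−sin λ, cos λ, 0), so ΔE = −sin(21.6830°)·46 + cos(21.6830°)·23 = 4.38 m.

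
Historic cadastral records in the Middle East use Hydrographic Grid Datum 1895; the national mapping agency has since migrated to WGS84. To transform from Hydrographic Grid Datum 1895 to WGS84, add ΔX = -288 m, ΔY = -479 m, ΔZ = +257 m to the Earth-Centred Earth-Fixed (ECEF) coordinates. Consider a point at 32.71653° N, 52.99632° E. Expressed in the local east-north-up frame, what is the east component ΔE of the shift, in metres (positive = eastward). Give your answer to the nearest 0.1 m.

ΔE = -58.3 m

At φ = 32.71653°, λ = 52.99632°: sin φ = 0.540483, cos φ = 0.841355, sin λ = 0.798597, cos λ = 0.601866.
ΔE = −sin λ·ΔX + cos λ·ΔY = −(0.798597)·(-288) + (0.601866)·(-479) = -58.30 m.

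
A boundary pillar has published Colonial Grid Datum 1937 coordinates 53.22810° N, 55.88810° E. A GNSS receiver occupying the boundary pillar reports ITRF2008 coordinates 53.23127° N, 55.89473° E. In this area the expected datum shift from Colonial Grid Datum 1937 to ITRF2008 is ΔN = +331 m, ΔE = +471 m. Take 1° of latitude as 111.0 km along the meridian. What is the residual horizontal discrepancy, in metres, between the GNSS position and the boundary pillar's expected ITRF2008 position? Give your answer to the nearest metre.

Observed coordinate differences: Δφ = +0.00317°, Δλ = +0.00663°.
Converting to metres (1° lat = 111000 m, cos φ = 0.598631): observed ΔN = 351.9 m, observed ΔE = 440.6 m.
Subtracting the expected shift leaves a residual of 351.9 − (331) = 20.9 m north and 440.6 − (471) = -30.4 m east.
Residual distance = √(20.9² + (-30.4)²) = 36.9 m.

37 m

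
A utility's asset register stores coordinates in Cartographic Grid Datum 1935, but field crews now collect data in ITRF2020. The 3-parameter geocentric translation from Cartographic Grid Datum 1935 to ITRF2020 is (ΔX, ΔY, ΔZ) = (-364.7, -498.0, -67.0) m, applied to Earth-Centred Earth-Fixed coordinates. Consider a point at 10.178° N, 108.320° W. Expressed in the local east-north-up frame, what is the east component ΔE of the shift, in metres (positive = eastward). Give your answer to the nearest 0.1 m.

ΔE = -189.7 m

The local east axis at (φ, λ) is (−sin λ, cos λ, 0), so ΔE = −sin(-108.320°)·(-364.7) + cos(-108.320°)·(-498.0) = -189.68 m.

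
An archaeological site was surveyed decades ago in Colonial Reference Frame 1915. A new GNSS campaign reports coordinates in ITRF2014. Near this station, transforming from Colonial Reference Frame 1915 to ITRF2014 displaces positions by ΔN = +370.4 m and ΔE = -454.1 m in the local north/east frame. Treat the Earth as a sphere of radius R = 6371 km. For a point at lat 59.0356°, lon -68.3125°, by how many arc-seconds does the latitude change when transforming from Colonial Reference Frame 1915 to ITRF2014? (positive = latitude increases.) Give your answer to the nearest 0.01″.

Δφ = 11.99″

On a sphere of radius R, 1 rad of latitude = R, so Δφ = ΔN / R = 370.4 / 6371000 = 5.8138e-05 rad = 11.992″.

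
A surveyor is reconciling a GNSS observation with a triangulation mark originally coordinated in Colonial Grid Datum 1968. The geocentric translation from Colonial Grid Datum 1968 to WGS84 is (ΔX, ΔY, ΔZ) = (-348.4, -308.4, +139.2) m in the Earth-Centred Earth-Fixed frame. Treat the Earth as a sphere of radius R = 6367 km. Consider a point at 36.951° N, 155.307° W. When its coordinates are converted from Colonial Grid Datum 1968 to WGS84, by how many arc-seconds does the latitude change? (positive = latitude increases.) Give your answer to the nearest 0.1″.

sin φ = 0.601132, cos φ = 0.799150, sin λ = -0.417756, cos λ = -0.908559.
North component: ΔN = −sin φ cos λ·ΔX − sin φ sin λ·ΔY + cos φ·ΔZ = −(0.601132)(-0.908559)(-348.4) − (0.601132)(-0.417756)(-308.4) + (0.799150)(139.2) = -156.49 m.
1° of latitude spans πR/180 = 111125 m, so Δφ = -156.49 / 111125 × 3600 = -5.070″.

Δφ = -5.1″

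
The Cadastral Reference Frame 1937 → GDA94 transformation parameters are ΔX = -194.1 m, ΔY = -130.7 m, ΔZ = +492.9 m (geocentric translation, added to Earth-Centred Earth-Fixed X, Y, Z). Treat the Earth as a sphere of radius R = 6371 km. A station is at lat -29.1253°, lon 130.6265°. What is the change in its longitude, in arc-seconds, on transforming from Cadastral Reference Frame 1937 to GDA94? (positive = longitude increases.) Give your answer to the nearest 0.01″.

Δλ = 8.61″

sin φ = -0.486721, cos φ = 0.873557, sin λ = 0.758970, cos λ = -0.651125.
East component: ΔE = −sin λ·ΔX + cos λ·ΔY = −(0.758970)(-194.1) + (-0.651125)(-130.7) = 232.42 m.
1° of latitude spans πR/180 = 111195 m; at latitude φ, 1° of longitude spans that × cos φ = 97135.1 m, so Δλ = 232.42 / 97135.1 × 3600 = 8.614″.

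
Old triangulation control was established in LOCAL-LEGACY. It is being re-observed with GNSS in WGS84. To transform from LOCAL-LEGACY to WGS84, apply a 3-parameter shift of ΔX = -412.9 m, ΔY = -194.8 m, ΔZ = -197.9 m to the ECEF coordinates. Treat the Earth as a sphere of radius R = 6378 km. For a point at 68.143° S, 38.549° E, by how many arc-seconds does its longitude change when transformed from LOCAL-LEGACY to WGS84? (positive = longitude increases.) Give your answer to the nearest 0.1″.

sin φ = -0.928116, cos φ = 0.372291, sin λ = 0.623184, cos λ = 0.782075.
East component: ΔE = −sin λ·ΔX + cos λ·ΔY = −(0.623184)(-412.9) + (0.782075)(-194.8) = 104.96 m.
1° of latitude spans πR/180 = 111317 m; at latitude φ, 1° of longitude spans that × cos φ = 41442.4 m, so Δλ = 104.96 / 41442.4 × 3600 = 9.118″.

Δλ = 9.1″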